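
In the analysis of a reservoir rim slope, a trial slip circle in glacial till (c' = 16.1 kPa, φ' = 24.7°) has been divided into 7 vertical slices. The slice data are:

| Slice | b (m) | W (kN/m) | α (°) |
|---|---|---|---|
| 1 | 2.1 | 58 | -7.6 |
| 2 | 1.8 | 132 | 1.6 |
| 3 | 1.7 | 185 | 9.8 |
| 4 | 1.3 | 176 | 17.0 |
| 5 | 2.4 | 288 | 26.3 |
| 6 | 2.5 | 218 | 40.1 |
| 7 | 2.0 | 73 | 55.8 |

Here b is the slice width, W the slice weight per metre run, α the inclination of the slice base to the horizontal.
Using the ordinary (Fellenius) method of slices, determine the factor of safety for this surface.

Ordinary method of slices: FS = Σ[c'·Δl_i + (W_i cosα_i)·tanφ'] / Σ W_i sinα_i, with Δl_i = b_i / cosα_i.
Slice 1: Δl = 2.1/cos(-7.6°) = 2.119 m; N'_1 = 58·cos(-7.6°) = 57.5; c'Δl = 34.11; W sinα = -7.7
Slice 2: Δl = 1.8/cos1.6° = 1.801 m; N'_2 = 132·cos1.6° = 131.9; c'Δl = 28.99; W sinα = 3.7
Slice 3: Δl = 1.7/cos9.8° = 1.725 m; N'_3 = 185·cos9.8° = 182.3; c'Δl = 27.78; W sinα = 31.5
Slice 4: Δl = 1.3/cos17.0° = 1.359 m; N'_4 = 176·cos17.0° = 168.3; c'Δl = 21.89; W sinα = 51.5
Slice 5: Δl = 2.4/cos26.3° = 2.677 m; N'_5 = 288·cos26.3° = 258.2; c'Δl = 43.10; W sinα = 127.6
Slice 6: Δl = 2.5/cos40.1° = 3.268 m; N'_6 = 218·cos40.1° = 166.8; c'Δl = 52.62; W sinα = 140.4
Slice 7: Δl = 2.0/cos55.8° = 3.558 m; N'_7 = 73·cos55.8° = 41.0; c'Δl = 57.29; W sinα = 60.4
Σc'Δl = 265.8 kN/m; ΣN' = 1006.0 kN/m; ΣW sinα = 407.4 kN/m
Resisting = 265.8 + 1006.0·tan24.7° = 265.8 + 462.7 = 728.5 kN/m
FS = 728.5 / 407.4 = 1.788

FS = 1.79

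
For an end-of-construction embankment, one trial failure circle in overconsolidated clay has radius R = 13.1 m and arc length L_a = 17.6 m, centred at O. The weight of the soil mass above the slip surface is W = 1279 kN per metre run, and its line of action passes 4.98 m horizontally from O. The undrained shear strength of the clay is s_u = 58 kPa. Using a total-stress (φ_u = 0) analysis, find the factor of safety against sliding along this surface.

Taking moments about the centre O, the resisting moment is provided by the undrained shear strength acting along the arc:
M_R = s_u·L_a·R = 58·17.60·13.1 = 13372.5 kN·m/m
M_D = W·d = 1279·4.98 = 6369.4 kN·m/m
FS = M_R / M_D = 13372.5 / 6369.4 = 2.099

FS = 2.10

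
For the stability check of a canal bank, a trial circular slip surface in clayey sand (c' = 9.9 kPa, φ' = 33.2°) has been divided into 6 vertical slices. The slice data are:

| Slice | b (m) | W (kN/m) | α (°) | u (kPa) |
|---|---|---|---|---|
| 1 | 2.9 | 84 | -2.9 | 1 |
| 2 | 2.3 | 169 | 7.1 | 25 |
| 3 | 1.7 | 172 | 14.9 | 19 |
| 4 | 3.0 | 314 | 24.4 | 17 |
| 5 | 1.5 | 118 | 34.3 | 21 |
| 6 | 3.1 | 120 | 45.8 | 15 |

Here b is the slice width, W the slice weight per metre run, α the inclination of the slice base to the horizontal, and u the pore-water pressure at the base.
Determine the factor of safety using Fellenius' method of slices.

Ordinary method of slices: FS = Σ[c'·Δl_i + (W_i cosα_i − u_i·Δl_i)·tanφ'] / Σ W_i sinα_i, with Δl_i = b_i / cosα_i.
Slice 1: Δl = 2.9/cos(-2.9°) = 2.904 m; N'_1 = 84·cos(-2.9°) − 1·2.904 = 81.0; c'Δl = 28.75; W sinα = -4.2
Slice 2: Δl = 2.3/cos7.1° = 2.318 m; N'_2 = 169·cos7.1° − 25·2.318 = 109.8; c'Δl = 22.95; W sinα = 20.9
Slice 3: Δl = 1.7/cos14.9° = 1.759 m; N'_3 = 172·cos14.9° − 19·1.759 = 132.8; c'Δl = 17.42; W sinα = 44.2
Slice 4: Δl = 3.0/cos24.4° = 3.294 m; N'_4 = 314·cos24.4° − 17·3.294 = 230.0; c'Δl = 32.61; W sinα = 129.7
Slice 5: Δl = 1.5/cos34.3° = 1.816 m; N'_5 = 118·cos34.3° − 21·1.816 = 59.3; c'Δl = 17.98; W sinα = 66.5
Slice 6: Δl = 3.1/cos45.8° = 4.447 m; N'_6 = 120·cos45.8° − 15·4.447 = 17.0; c'Δl = 44.02; W sinα = 86.0
Σc'Δl = 163.7 kN/m; ΣN' = 629.8 kN/m; ΣW sinα = 343.1 kN/m
Resisting = 163.7 + 629.8·tan33.2° = 163.7 + 412.1 = 575.9 kN/m
FS = 575.9 / 343.1 = 1.678

FS = 1.68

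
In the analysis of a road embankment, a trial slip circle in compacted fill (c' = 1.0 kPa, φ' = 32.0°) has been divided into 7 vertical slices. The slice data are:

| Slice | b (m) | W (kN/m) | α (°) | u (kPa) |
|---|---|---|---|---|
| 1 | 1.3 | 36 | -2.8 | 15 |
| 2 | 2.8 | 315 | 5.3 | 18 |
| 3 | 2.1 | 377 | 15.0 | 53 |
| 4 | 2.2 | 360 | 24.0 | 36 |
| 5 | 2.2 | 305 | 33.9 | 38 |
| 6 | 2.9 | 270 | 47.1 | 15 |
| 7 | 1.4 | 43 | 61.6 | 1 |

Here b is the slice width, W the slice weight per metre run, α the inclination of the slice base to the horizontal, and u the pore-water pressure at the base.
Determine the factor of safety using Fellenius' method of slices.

Ordinary method of slices: FS = Σ[c'·Δl_i + (W_i cosα_i − u_i·Δl_i)·tanφ'] / Σ W_i sinα_i, with Δl_i = b_i / cosα_i.
Slice 1: Δl = 1.3/cos(-2.8°) = 1.302 m; N'_1 = 36·cos(-2.8°) − 15·1.302 = 16.4; c'Δl = 1.30; W sinα = -1.8
Slice 2: Δl = 2.8/cos5.3° = 2.812 m; N'_2 = 315·cos5.3° − 18·2.812 = 263.0; c'Δl = 2.81; W sinα = 29.1
Slice 3: Δl = 2.1/cos15.0° = 2.174 m; N'_3 = 377·cos15.0° − 53·2.174 = 248.9; c'Δl = 2.17; W sinα = 97.6
Slice 4: Δl = 2.2/cos24.0° = 2.408 m; N'_4 = 360·cos24.0° − 36·2.408 = 242.2; c'Δl = 2.41; W sinα = 146.4
Slice 5: Δl = 2.2/cos33.9° = 2.651 m; N'_5 = 305·cos33.9° − 38·2.651 = 152.4; c'Δl = 2.65; W sinα = 170.1
Slice 6: Δl = 2.9/cos47.1° = 4.260 m; N'_6 = 270·cos47.1° − 15·4.260 = 119.9; c'Δl = 4.26; W sinα = 197.8
Slice 7: Δl = 1.4/cos61.6° = 2.944 m; N'_7 = 43·cos61.6° − 1·2.944 = 17.5; c'Δl = 2.94; W sinα = 37.8
Σc'Δl = 18.6 kN/m; ΣN' = 1060.4 kN/m; ΣW sinα = 677.1 kN/m
Resisting = 18.6 + 1060.4·tan32.0° = 18.6 + 662.6 = 681.2 kN/m
FS = 681.2 / 677.1 = 1.006

FS = 1.01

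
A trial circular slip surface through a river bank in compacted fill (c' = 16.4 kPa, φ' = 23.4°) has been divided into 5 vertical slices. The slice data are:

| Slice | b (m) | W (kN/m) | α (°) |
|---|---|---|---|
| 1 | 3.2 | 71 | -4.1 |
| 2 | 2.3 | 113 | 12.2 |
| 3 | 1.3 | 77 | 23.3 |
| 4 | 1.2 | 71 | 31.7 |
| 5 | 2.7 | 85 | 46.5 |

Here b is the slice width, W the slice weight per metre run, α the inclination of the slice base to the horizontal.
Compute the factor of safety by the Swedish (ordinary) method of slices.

FS = 2.44

Ordinary method of slices: FS = Σ[c'·Δl_i + (W_i cosα_i)·tanφ'] / Σ W_i sinα_i, with Δl_i = b_i / cosα_i.
Slice 1: Δl = 3.2/cos(-4.1°) = 3.208 m; N'_1 = 71·cos(-4.1°) = 70.8; c'Δl = 52.61; W sinα = -5.1
Slice 2: Δl = 2.3/cos12.2° = 2.353 m; N'_2 = 113·cos12.2° = 110.4; c'Δl = 38.59; W sinα = 23.9
Slice 3: Δl = 1.3/cos23.3° = 1.415 m; N'_3 = 77·cos23.3° = 70.7; c'Δl = 23.21; W sinα = 30.5
Slice 4: Δl = 1.2/cos31.7° = 1.410 m; N'_4 = 71·cos31.7° = 60.4; c'Δl = 23.13; W sinα = 37.3
Slice 5: Δl = 2.7/cos46.5° = 3.922 m; N'_5 = 85·cos46.5° = 58.5; c'Δl = 64.33; W sinα = 61.7
Σc'Δl = 201.9 kN/m; ΣN' = 370.9 kN/m; ΣW sinα = 148.2 kN/m
Resisting = 201.9 + 370.9·tan23.4° = 201.9 + 160.5 = 362.4 kN/m
FS = 362.4 / 148.2 = 2.445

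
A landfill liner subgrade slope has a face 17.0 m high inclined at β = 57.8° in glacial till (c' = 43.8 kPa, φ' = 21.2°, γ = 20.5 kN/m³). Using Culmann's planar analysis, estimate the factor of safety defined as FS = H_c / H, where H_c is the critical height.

H_c = (4c'/γ) · sinβ cosφ' / [1 − cos(β − φ')]
    = (4·43.8/20.5) · sin57.8°·cos21.2° / [1 − cos36.6°]
    = 8.546 · 0.7889 / 0.1972 = 34.19 m
FS = H_c / H = 34.19 / 17.0 = 2.011

FS = 2.01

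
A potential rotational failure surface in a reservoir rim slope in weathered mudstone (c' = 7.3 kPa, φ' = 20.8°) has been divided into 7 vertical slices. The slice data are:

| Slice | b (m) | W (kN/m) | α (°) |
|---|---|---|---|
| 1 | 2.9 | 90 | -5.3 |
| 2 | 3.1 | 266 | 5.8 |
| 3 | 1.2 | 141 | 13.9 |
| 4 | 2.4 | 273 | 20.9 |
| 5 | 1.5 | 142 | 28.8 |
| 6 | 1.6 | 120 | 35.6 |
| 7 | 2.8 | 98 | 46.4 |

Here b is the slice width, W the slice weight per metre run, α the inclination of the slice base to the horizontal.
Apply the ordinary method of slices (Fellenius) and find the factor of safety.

Ordinary method of slices: FS = Σ[c'·Δl_i + (W_i cosα_i)·tanφ'] / Σ W_i sinα_i, with Δl_i = b_i / cosα_i.
Slice 1: Δl = 2.9/cos(-5.3°) = 2.912 m; N'_1 = 90·cos(-5.3°) = 89.6; c'Δl = 21.26; W sinα = -8.3
Slice 2: Δl = 3.1/cos5.8° = 3.116 m; N'_2 = 266·cos5.8° = 264.6; c'Δl = 22.75; W sinα = 26.9
Slice 3: Δl = 1.2/cos13.9° = 1.236 m; N'_3 = 141·cos13.9° = 136.9; c'Δl = 9.02; W sinα = 33.9
Slice 4: Δl = 2.4/cos20.9° = 2.569 m; N'_4 = 273·cos20.9° = 255.0; c'Δl = 18.75; W sinα = 97.4
Slice 5: Δl = 1.5/cos28.8° = 1.712 m; N'_5 = 142·cos28.8° = 124.4; c'Δl = 12.50; W sinα = 68.4
Slice 6: Δl = 1.6/cos35.6° = 1.968 m; N'_6 = 120·cos35.6° = 97.6; c'Δl = 14.36; W sinα = 69.9
Slice 7: Δl = 2.8/cos46.4° = 4.060 m; N'_7 = 98·cos46.4° = 67.6; c'Δl = 29.64; W sinα = 71.0
Σc'Δl = 128.3 kN/m; ΣN' = 1035.8 kN/m; ΣW sinα = 359.1 kN/m
Resisting = 128.3 + 1035.8·tan20.8° = 128.3 + 393.4 = 521.7 kN/m
FS = 521.7 / 359.1 = 1.453

FS = 1.45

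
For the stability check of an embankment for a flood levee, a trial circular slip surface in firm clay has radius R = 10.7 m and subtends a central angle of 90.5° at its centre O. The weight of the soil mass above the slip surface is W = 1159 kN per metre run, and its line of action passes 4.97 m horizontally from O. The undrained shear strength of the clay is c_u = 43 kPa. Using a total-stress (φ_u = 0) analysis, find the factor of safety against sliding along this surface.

Taking moments about the centre O, the resisting moment is provided by the undrained shear strength acting along the arc:
Arc length L_a = R·θ = 10.7·(90.5°·π/180) = 10.7·1.5795 = 16.90 m
M_R = c_u·L_a·R = 43·16.90·10.7 = 7776.1 kN·m/m
M_D = W·d = 1159·4.97 = 5760.2 kN·m/m
FS = M_R / M_D = 7776.1 / 5760.2 = 1.350

FS = 1.35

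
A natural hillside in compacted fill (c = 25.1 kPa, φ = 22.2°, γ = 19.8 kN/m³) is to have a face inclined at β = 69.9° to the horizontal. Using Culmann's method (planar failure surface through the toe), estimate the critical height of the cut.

Culmann's analysis gives the critical failure plane at α_cr = (β + φ)/2 = (69.9 + 22.2)/2 = 46.1°, and the critical height
H_c = (4c/γ) · sinβ cosφ / [1 − cos(β − φ)]
    = (4·25.1/19.8) · sin69.9°·cos22.2° / [1 − cos(47.7°)]
    = 5.071 · 0.9391·0.9259 / [1 − 0.6730]
    = 5.071 · 0.8695 / 0.3270
    = 13.48 m

H_c = 13.48 m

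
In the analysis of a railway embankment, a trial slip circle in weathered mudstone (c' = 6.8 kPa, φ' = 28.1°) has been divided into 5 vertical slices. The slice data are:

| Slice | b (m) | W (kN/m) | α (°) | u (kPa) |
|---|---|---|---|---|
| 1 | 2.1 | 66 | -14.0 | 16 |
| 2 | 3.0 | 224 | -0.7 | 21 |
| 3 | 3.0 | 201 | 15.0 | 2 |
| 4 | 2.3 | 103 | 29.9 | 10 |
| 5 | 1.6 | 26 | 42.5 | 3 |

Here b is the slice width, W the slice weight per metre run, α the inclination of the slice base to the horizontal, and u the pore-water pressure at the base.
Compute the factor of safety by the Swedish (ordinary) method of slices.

Ordinary method of slices: FS = Σ[c'·Δl_i + (W_i cosα_i − u_i·Δl_i)·tanφ'] / Σ W_i sinα_i, with Δl_i = b_i / cosα_i.
Slice 1: Δl = 2.1/cos(-14.0°) = 2.164 m; N'_1 = 66·cos(-14.0°) − 16·2.164 = 29.4; c'Δl = 14.72; W sinα = -16.0
Slice 2: Δl = 3.0/cos(-0.7°) = 3.000 m; N'_2 = 224·cos(-0.7°) − 21·3.000 = 161.0; c'Δl = 20.40; W sinα = -2.7
Slice 3: Δl = 3.0/cos15.0° = 3.106 m; N'_3 = 201·cos15.0° − 2·3.106 = 187.9; c'Δl = 21.12; W sinα = 52.0
Slice 4: Δl = 2.3/cos29.9° = 2.653 m; N'_4 = 103·cos29.9° − 10·2.653 = 62.8; c'Δl = 18.04; W sinα = 51.3
Slice 5: Δl = 1.6/cos42.5° = 2.170 m; N'_5 = 26·cos42.5° − 3·2.170 = 12.7; c'Δl = 14.76; W sinα = 17.6
Σc'Δl = 89.0 kN/m; ΣN' = 453.7 kN/m; ΣW sinα = 102.2 kN/m
Resisting = 89.0 + 453.7·tan28.1° = 89.0 + 242.3 = 331.3 kN/m
FS = 331.3 / 102.2 = 3.241

FS = 3.24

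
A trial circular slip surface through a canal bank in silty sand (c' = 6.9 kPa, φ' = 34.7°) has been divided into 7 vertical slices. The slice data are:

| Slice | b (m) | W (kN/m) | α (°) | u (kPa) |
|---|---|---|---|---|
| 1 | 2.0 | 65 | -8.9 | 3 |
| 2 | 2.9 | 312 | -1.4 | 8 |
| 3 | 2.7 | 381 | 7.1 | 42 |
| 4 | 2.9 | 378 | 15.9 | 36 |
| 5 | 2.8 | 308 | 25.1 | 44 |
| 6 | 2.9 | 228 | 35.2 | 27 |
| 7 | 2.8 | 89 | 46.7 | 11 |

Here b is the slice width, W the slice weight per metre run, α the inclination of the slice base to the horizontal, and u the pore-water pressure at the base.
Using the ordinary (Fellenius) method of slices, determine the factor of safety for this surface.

FS = 2.00

Ordinary method of slices: FS = Σ[c'·Δl_i + (W_i cosα_i − u_i·Δl_i)·tanφ'] / Σ W_i sinα_i, with Δl_i = b_i / cosα_i.
Slice 1: Δl = 2.0/cos(-8.9°) = 2.024 m; N'_1 = 65·cos(-8.9°) − 3·2.024 = 58.1; c'Δl = 13.97; W sinα = -10.1
Slice 2: Δl = 2.9/cos(-1.4°) = 2.901 m; N'_2 = 312·cos(-1.4°) − 8·2.901 = 288.7; c'Δl = 20.02; W sinα = -7.6
Slice 3: Δl = 2.7/cos7.1° = 2.721 m; N'_3 = 381·cos7.1° − 42·2.721 = 263.8; c'Δl = 18.77; W sinα = 47.1
Slice 4: Δl = 2.9/cos15.9° = 3.015 m; N'_4 = 378·cos15.9° − 36·3.015 = 255.0; c'Δl = 20.81; W sinα = 103.6
Slice 5: Δl = 2.8/cos25.1° = 3.092 m; N'_5 = 308·cos25.1° − 44·3.092 = 142.9; c'Δl = 21.33; W sinα = 130.7
Slice 6: Δl = 2.9/cos35.2° = 3.549 m; N'_6 = 228·cos35.2° − 27·3.549 = 90.5; c'Δl = 24.49; W sinα = 131.4
Slice 7: Δl = 2.8/cos46.7° = 4.083 m; N'_7 = 89·cos46.7° − 11·4.083 = 16.1; c'Δl = 28.17; W sinα = 64.8
Σc'Δl = 147.6 kN/m; ΣN' = 1115.1 kN/m; ΣW sinα = 459.8 kN/m
Resisting = 147.6 + 1115.1·tan34.7° = 147.6 + 772.1 = 919.7 kN/m
FS = 919.7 / 459.8 = 2.000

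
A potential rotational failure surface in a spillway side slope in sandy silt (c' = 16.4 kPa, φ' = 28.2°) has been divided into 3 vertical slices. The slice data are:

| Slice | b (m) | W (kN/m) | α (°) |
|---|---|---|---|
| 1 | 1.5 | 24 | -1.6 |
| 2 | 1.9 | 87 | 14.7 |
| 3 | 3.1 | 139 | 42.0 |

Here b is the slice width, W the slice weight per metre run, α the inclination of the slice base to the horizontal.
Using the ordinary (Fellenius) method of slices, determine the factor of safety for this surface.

FS = 2.09

Ordinary method of slices: FS = Σ[c'·Δl_i + (W_i cosα_i)·tanφ'] / Σ W_i sinα_i, with Δl_i = b_i / cosα_i.
Slice 1: Δl = 1.5/cos(-1.6°) = 1.501 m; N'_1 = 24·cos(-1.6°) = 24.0; c'Δl = 24.61; W sinα = -0.7
Slice 2: Δl = 1.9/cos14.7° = 1.964 m; N'_2 = 87·cos14.7° = 84.2; c'Δl = 32.21; W sinα = 22.1
Slice 3: Δl = 3.1/cos42.0° = 4.171 m; N'_3 = 139·cos42.0° = 103.3; c'Δl = 68.41; W sinα = 93.0
Σc'Δl = 125.2 kN/m; ΣN' = 211.4 kN/m; ΣW sinα = 114.4 kN/m
Resisting = 125.2 + 211.4·tan28.2° = 125.2 + 113.4 = 238.6 kN/m
FS = 238.6 / 114.4 = 2.085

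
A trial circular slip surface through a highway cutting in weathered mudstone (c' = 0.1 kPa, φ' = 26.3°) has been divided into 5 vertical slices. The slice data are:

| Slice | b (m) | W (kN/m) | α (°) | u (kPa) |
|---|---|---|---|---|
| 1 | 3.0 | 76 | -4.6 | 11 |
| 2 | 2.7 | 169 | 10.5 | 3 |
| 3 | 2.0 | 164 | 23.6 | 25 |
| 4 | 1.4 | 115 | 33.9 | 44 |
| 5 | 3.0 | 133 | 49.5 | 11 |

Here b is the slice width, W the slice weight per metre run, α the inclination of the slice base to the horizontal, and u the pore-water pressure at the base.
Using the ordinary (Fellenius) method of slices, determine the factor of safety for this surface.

Ordinary method of slices: FS = Σ[c'·Δl_i + (W_i cosα_i − u_i·Δl_i)·tanφ'] / Σ W_i sinα_i, with Δl_i = b_i / cosα_i.
Slice 1: Δl = 3.0/cos(-4.6°) = 3.010 m; N'_1 = 76·cos(-4.6°) − 11·3.010 = 42.6; c'Δl = 0.30; W sinα = -6.1
Slice 2: Δl = 2.7/cos10.5° = 2.746 m; N'_2 = 169·cos10.5° − 3·2.746 = 157.9; c'Δl = 0.27; W sinα = 30.8
Slice 3: Δl = 2.0/cos23.6° = 2.183 m; N'_3 = 164·cos23.6° − 25·2.183 = 95.7; c'Δl = 0.22; W sinα = 65.7
Slice 4: Δl = 1.4/cos33.9° = 1.687 m; N'_4 = 115·cos33.9° − 44·1.687 = 21.2; c'Δl = 0.17; W sinα = 64.1
Slice 5: Δl = 3.0/cos49.5° = 4.619 m; N'_5 = 133·cos49.5° − 11·4.619 = 35.6; c'Δl = 0.46; W sinα = 101.1
Σc'Δl = 1.4 kN/m; ΣN' = 353.1 kN/m; ΣW sinα = 255.6 kN/m
Resisting = 1.4 + 353.1·tan26.3° = 1.4 + 174.5 = 175.9 kN/m
FS = 175.9 / 255.6 = 0.688

FS = 0.69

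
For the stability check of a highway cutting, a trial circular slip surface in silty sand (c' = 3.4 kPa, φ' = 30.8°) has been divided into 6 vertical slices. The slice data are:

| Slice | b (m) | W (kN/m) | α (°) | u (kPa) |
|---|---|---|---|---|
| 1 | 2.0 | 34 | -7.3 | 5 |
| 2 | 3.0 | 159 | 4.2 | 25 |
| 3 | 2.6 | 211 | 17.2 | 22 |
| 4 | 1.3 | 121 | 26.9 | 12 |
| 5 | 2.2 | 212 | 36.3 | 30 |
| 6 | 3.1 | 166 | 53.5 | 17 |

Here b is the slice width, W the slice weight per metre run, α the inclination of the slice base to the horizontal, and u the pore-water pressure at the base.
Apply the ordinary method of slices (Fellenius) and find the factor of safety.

FS = 0.83

Ordinary method of slices: FS = Σ[c'·Δl_i + (W_i cosα_i − u_i·Δl_i)·tanφ'] / Σ W_i sinα_i, with Δl_i = b_i / cosα_i.
Slice 1: Δl = 2.0/cos(-7.3°) = 2.016 m; N'_1 = 34·cos(-7.3°) − 5·2.016 = 23.6; c'Δl = 6.86; W sinα = -4.3
Slice 2: Δl = 3.0/cos4.2° = 3.008 m; N'_2 = 159·cos4.2° − 25·3.008 = 83.4; c'Δl = 10.23; W sinα = 11.6
Slice 3: Δl = 2.6/cos17.2° = 2.722 m; N'_3 = 211·cos17.2° − 22·2.722 = 141.7; c'Δl = 9.25; W sinα = 62.4
Slice 4: Δl = 1.3/cos26.9° = 1.458 m; N'_4 = 121·cos26.9° − 12·1.458 = 90.4; c'Δl = 4.96; W sinα = 54.7
Slice 5: Δl = 2.2/cos36.3° = 2.730 m; N'_5 = 212·cos36.3° − 30·2.730 = 89.0; c'Δl = 9.28; W sinα = 125.5
Slice 6: Δl = 3.1/cos53.5° = 5.212 m; N'_6 = 166·cos53.5° − 17·5.212 = 10.1; c'Δl = 17.72; W sinα = 133.4
Σc'Δl = 58.3 kN/m; ΣN' = 438.2 kN/m; ΣW sinα = 383.4 kN/m
Resisting = 58.3 + 438.2·tan30.8° = 58.3 + 261.2 = 319.5 kN/m
FS = 319.5 / 383.4 = 0.833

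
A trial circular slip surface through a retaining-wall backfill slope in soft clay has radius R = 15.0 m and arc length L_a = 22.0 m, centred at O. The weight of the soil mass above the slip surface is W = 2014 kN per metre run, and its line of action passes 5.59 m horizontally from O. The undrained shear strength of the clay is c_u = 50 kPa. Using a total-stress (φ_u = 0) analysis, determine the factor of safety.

FS = 1.47

Taking moments about the centre O, the resisting moment is provided by the undrained shear strength acting along the arc:
M_R = c_u·L_a·R = 50·22.00·15.0 = 16500.0 kN·m/m
M_D = W·d = 2014·5.59 = 11258.3 kN·m/m
FS = M_R / M_D = 16500.0 / 11258.3 = 1.466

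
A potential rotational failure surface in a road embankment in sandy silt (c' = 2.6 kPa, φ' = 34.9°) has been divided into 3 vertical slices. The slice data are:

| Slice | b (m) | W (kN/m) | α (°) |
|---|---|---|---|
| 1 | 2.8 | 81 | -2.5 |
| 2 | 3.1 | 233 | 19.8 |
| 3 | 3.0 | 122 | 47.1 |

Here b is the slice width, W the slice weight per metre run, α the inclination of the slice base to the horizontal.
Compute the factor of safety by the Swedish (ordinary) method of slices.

FS = 1.79

Ordinary method of slices: FS = Σ[c'·Δl_i + (W_i cosα_i)·tanφ'] / Σ W_i sinα_i, with Δl_i = b_i / cosα_i.
Slice 1: Δl = 2.8/cos(-2.5°) = 2.803 m; N'_1 = 81·cos(-2.5°) = 80.9; c'Δl = 7.29; W sinα = -3.5
Slice 2: Δl = 3.1/cos19.8° = 3.295 m; N'_2 = 233·cos19.8° = 219.2; c'Δl = 8.57; W sinα = 78.9
Slice 3: Δl = 3.0/cos47.1° = 4.407 m; N'_3 = 122·cos47.1° = 83.0; c'Δl = 11.46; W sinα = 89.4
Σc'Δl = 27.3 kN/m; ΣN' = 383.2 kN/m; ΣW sinα = 164.8 kN/m
Resisting = 27.3 + 383.2·tan34.9° = 27.3 + 267.3 = 294.6 kN/m
FS = 294.6 / 164.8 = 1.788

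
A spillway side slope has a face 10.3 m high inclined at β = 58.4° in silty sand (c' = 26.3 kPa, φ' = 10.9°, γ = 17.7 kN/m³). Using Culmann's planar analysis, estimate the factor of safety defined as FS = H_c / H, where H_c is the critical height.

H_c = (4c'/γ) · sinβ cosφ' / [1 − cos(β − φ')]
    = (4·26.3/17.7) · sin58.4°·cos10.9° / [1 − cos47.5°]
    = 5.944 · 0.8364 / 0.3244 = 15.32 m
FS = H_c / H = 15.32 / 10.3 = 1.488

FS = 1.49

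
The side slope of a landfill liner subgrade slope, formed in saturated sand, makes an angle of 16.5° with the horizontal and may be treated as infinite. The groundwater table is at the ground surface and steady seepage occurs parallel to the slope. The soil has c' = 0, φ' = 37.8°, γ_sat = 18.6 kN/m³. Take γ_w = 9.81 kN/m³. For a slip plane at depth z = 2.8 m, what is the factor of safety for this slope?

With seepage parallel to the slope and the water table at the surface, the effective normal stress on the slip plane uses the buoyant unit weight γ' = γ_sat − γ_w while the driving shear stress uses γ_sat:
FS = [c' + γ' z cos²β tanφ'] / [γ_sat z sinβ cosβ]
(For c' = 0 this reduces to FS = (γ'/γ_sat)·tanφ'/tanβ.)
γ' = 18.6 − 9.81 = 8.79 kN/m³
Numerator = 0.0 + 8.79·2.8·cos²16.5°·tan37.8° = 0.0 + 8.79·2.8·0.9193·0.7757 = 17.551 kPa
Denominator = 18.6·2.8·sin16.5°·cos16.5° = 18.6·2.8·0.2840·0.9588 = 14.182 kPa
FS = 17.551 / 14.182 = 1.238

FS = 1.24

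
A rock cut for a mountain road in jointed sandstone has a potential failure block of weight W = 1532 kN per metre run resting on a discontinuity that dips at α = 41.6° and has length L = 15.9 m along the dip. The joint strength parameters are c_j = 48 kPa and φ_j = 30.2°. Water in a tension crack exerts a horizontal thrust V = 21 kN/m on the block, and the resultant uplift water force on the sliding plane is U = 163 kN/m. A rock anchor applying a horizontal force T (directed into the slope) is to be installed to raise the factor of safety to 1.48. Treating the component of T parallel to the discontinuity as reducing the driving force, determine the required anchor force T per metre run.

Resolving forces along and normal to the sliding plane, with the horizontal anchor force T adding T·sinα to the effective normal force and T·cosα acting up the plane against the driving force:
FS = [c_jL + (W cosα − U − V sinα + T sinα) tanφ_j] / [W sinα + V cosα − T cosα]
Without the anchor: N' = 968.7 kN/m, driving T_d = 1032.8 kN/m, resisting R = 48·15.9 + 968.7·tan30.2° = 1327.0 kN/m, FS = 1.28.
Setting FS = 1.48 and solving for T:
1.48·(1032.8 − T cos41.6°) = 1327.0 + T sin41.6°·tan30.2°
T·(sin41.6°·tan30.2° + 1.48·cos41.6°) = 1.48·1032.8 − 1327.0
T·(0.6639·0.5820 + 1.48·0.7478) = 1528.6 − 1327.0 = 201.6
T·1.4932 = 201.6
T = 135.0 kN/m

T = 135 kN/m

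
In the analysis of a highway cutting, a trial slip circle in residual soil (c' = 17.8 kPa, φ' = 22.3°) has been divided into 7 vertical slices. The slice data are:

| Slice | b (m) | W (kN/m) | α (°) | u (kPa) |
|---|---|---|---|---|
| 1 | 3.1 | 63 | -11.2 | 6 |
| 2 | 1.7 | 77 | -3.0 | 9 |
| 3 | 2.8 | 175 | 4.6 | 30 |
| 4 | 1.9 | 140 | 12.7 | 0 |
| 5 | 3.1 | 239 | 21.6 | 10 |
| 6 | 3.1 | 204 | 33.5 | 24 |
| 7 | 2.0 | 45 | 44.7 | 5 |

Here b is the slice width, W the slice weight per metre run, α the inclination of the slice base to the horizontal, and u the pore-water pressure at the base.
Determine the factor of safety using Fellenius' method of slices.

Ordinary method of slices: FS = Σ[c'·Δl_i + (W_i cosα_i − u_i·Δl_i)·tanφ'] / Σ W_i sinα_i, with Δl_i = b_i / cosα_i.
Slice 1: Δl = 3.1/cos(-11.2°) = 3.160 m; N'_1 = 63·cos(-11.2°) − 6·3.160 = 42.8; c'Δl = 56.25; W sinα = -12.2
Slice 2: Δl = 1.7/cos(-3.0°) = 1.702 m; N'_2 = 77·cos(-3.0°) − 9·1.702 = 61.6; c'Δl = 30.30; W sinα = -4.0
Slice 3: Δl = 2.8/cos4.6° = 2.809 m; N'_3 = 175·cos4.6° − 30·2.809 = 90.2; c'Δl = 50.00; W sinα = 14.0
Slice 4: Δl = 1.9/cos12.7° = 1.948 m; N'_4 = 140·cos12.7° − 0·1.948 = 136.6; c'Δl = 34.67; W sinα = 30.8
Slice 5: Δl = 3.1/cos21.6° = 3.334 m; N'_5 = 239·cos21.6° − 10·3.334 = 188.9; c'Δl = 59.35; W sinα = 88.0
Slice 6: Δl = 3.1/cos33.5° = 3.718 m; N'_6 = 204·cos33.5° − 24·3.718 = 80.9; c'Δl = 66.17; W sinα = 112.6
Slice 7: Δl = 2.0/cos44.7° = 2.814 m; N'_7 = 45·cos44.7° − 5·2.814 = 17.9; c'Δl = 50.08; W sinα = 31.7
Σc'Δl = 346.8 kN/m; ΣN' = 618.8 kN/m; ΣW sinα = 260.8 kN/m
Resisting = 346.8 + 618.8·tan22.3° = 346.8 + 253.8 = 600.6 kN/m
FS = 600.6 / 260.8 = 2.303

FS = 2.30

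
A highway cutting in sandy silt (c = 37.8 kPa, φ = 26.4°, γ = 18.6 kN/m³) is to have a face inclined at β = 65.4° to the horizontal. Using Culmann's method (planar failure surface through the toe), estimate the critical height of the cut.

H_c = 29.71 m

Culmann's analysis gives the critical failure plane at α_cr = (β + φ)/2 = (65.4 + 26.4)/2 = 45.9°, and the critical height
H_c = (4c/γ) · sinβ cosφ / [1 − cos(β − φ)]
    = (4·37.8/18.6) · sin65.4°·cos26.4° / [1 − cos(39.0°)]
    = 8.129 · 0.9092·0.8957 / [1 − 0.7771]
    = 8.129 · 0.8144 / 0.2229
    = 29.71 m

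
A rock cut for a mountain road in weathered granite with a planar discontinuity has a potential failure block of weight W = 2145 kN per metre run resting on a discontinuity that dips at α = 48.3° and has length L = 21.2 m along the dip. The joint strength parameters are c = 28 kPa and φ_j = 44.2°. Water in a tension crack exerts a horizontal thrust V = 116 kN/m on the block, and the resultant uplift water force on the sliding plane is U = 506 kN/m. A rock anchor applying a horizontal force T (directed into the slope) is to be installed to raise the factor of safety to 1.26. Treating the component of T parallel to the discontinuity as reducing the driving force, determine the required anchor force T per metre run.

Resolving forces along and normal to the sliding plane, with the horizontal anchor force T adding T·sinα to the effective normal force and T·cosα acting up the plane against the driving force:
FS = [cL + (W cosα − U − V sinα + T sinα) tanφ_j] / [W sinα + V cosα − T cosα]
Without the anchor: N' = 834.3 kN/m, driving T_d = 1678.7 kN/m, resisting R = 28·21.2 + 834.3·tan44.2° = 1404.9 kN/m, FS = 0.84.
Setting FS = 1.26 and solving for T:
1.26·(1678.7 − T cos48.3°) = 1404.9 + T sin48.3°·tan44.2°
T·(sin48.3°·tan44.2° + 1.26·cos48.3°) = 1.26·1678.7 − 1404.9
T·(0.7466·0.9725 + 1.26·0.6652) = 2115.2 − 1404.9 = 710.2
T·1.5643 = 710.2
T = 454.0 kN/m

T = 454 kN/m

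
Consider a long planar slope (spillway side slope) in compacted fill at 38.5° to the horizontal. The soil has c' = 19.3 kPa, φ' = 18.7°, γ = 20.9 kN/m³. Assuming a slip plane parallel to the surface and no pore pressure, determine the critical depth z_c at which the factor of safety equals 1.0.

z_c = 3.30 m

Setting FS = 1.00 in FS = [c' + γz cos²β tanφ'] / [γz sinβ cosβ] and solving for z:
z = c' / [γ cosβ (FS·sinβ − cosβ·tanφ')]
  = 19.3 / [20.9·cos38.5°·(1.00·sin38.5° − cos38.5°·tan18.7°)]
  = 19.3 / [20.9·0.7826·(1.00·0.6225 − 0.7826·0.3385)]
  = 19.3 / 5.8494 = 3.300 m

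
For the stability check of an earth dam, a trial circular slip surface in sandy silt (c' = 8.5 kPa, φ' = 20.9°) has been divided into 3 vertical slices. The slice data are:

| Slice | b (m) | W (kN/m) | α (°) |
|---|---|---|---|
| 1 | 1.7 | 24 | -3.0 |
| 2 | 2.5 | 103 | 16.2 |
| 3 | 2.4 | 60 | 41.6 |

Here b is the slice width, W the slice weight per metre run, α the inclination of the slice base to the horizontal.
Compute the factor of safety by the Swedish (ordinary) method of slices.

Ordinary method of slices: FS = Σ[c'·Δl_i + (W_i cosα_i)·tanφ'] / Σ W_i sinα_i, with Δl_i = b_i / cosα_i.
Slice 1: Δl = 1.7/cos(-3.0°) = 1.702 m; N'_1 = 24·cos(-3.0°) = 24.0; c'Δl = 14.47; W sinα = -1.3
Slice 2: Δl = 2.5/cos16.2° = 2.603 m; N'_2 = 103·cos16.2° = 98.9; c'Δl = 22.13; W sinα = 28.7
Slice 3: Δl = 2.4/cos41.6° = 3.209 m; N'_3 = 60·cos41.6° = 44.9; c'Δl = 27.28; W sinα = 39.8
Σc'Δl = 63.9 kN/m; ΣN' = 167.7 kN/m; ΣW sinα = 67.3 kN/m
Resisting = 63.9 + 167.7·tan20.9° = 63.9 + 64.1 = 127.9 kN/m
FS = 127.9 / 67.3 = 1.901

FS = 1.90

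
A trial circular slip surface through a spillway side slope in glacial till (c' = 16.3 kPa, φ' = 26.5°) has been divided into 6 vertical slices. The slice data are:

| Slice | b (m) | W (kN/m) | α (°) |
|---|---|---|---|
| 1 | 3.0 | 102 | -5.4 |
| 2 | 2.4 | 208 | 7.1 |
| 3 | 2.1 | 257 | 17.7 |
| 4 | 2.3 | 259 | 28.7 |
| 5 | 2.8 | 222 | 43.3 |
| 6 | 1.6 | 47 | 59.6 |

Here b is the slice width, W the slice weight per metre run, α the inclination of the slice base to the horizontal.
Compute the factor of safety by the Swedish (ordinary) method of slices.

Ordinary method of slices: FS = Σ[c'·Δl_i + (W_i cosα_i)·tanφ'] / Σ W_i sinα_i, with Δl_i = b_i / cosα_i.
Slice 1: Δl = 3.0/cos(-5.4°) = 3.013 m; N'_1 = 102·cos(-5.4°) = 101.5; c'Δl = 49.12; W sinα = -9.6
Slice 2: Δl = 2.4/cos7.1° = 2.419 m; N'_2 = 208·cos7.1° = 206.4; c'Δl = 39.42; W sinα = 25.7
Slice 3: Δl = 2.1/cos17.7° = 2.204 m; N'_3 = 257·cos17.7° = 244.8; c'Δl = 35.93; W sinα = 78.1
Slice 4: Δl = 2.3/cos28.7° = 2.622 m; N'_4 = 259·cos28.7° = 227.2; c'Δl = 42.74; W sinα = 124.4
Slice 5: Δl = 2.8/cos43.3° = 3.847 m; N'_5 = 222·cos43.3° = 161.6; c'Δl = 62.71; W sinα = 152.3
Slice 6: Δl = 1.6/cos59.6° = 3.162 m; N'_6 = 47·cos59.6° = 23.8; c'Δl = 51.54; W sinα = 40.5
Σc'Δl = 281.5 kN/m; ΣN' = 965.3 kN/m; ΣW sinα = 411.4 kN/m
Resisting = 281.5 + 965.3·tan26.5° = 281.5 + 481.3 = 762.8 kN/m
FS = 762.8 / 411.4 = 1.854

FS = 1.85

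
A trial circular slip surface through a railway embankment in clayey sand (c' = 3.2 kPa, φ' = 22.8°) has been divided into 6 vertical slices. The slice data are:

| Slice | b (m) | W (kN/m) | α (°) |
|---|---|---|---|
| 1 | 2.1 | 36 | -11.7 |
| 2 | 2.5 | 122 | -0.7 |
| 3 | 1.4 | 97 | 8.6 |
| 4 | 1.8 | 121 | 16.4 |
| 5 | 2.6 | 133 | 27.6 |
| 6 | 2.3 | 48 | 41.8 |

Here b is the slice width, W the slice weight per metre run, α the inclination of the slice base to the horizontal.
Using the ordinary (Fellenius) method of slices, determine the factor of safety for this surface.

FS = 1.98

Ordinary method of slices: FS = Σ[c'·Δl_i + (W_i cosα_i)·tanφ'] / Σ W_i sinα_i, with Δl_i = b_i / cosα_i.
Slice 1: Δl = 2.1/cos(-11.7°) = 2.145 m; N'_1 = 36·cos(-11.7°) = 35.3; c'Δl = 6.86; W sinα = -7.3
Slice 2: Δl = 2.5/cos(-0.7°) = 2.500 m; N'_2 = 122·cos(-0.7°) = 122.0; c'Δl = 8.00; W sinα = -1.5
Slice 3: Δl = 1.4/cos8.6° = 1.416 m; N'_3 = 97·cos8.6° = 95.9; c'Δl = 4.53; W sinα = 14.5
Slice 4: Δl = 1.8/cos16.4° = 1.876 m; N'_4 = 121·cos16.4° = 116.1; c'Δl = 6.00; W sinα = 34.2
Slice 5: Δl = 2.6/cos27.6° = 2.934 m; N'_5 = 133·cos27.6° = 117.9; c'Δl = 9.39; W sinα = 61.6
Slice 6: Δl = 2.3/cos41.8° = 3.085 m; N'_6 = 48·cos41.8° = 35.8; c'Δl = 9.87; W sinα = 32.0
Σc'Δl = 44.7 kN/m; ΣN' = 522.9 kN/m; ΣW sinα = 133.5 kN/m
Resisting = 44.7 + 522.9·tan22.8° = 44.7 + 219.8 = 264.5 kN/m
FS = 264.5 / 133.5 = 1.981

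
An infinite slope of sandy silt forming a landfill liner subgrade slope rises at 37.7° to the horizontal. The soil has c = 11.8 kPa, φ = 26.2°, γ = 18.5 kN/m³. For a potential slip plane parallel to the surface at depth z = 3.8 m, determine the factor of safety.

For an infinite slope with a slip plane parallel to the surface (no pore pressure): FS = [c + γz cos²β tanφ] / [γz sinβ cosβ].
γz = 18.5·3.8 = 70.30 kN/m²
Numerator = 11.8 + 70.30·cos²37.7°·tan26.2° = 11.8 + 70.30·0.6260·0.4921 = 33.456 kPa
Denominator = 70.30·sin37.7°·cos37.7° = 70.30·0.6115·0.7912 = 34.015 kPa
FS = 33.456 / 34.015 = 0.984

FS = 0.98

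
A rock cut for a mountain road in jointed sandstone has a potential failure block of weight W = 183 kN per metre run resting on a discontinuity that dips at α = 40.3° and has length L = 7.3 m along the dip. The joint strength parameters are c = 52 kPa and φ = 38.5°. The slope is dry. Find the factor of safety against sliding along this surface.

Resolving the block weight along and normal to the plane and applying the Mohr–Coulomb strength on the joint:
N' = W cosα = 183·cos40.3° = 139.6 kN/m
Driving force T = W sinα = 183·sin40.3° = 118.4 kN/m
Resisting force R = c·L + N'·tanφ = 52·7.3 + 139.6·tan38.5° = 379.6 + 111.0 = 490.6 kN/m
FS = R / T = 490.6 / 118.4 = 4.145

FS = 4.15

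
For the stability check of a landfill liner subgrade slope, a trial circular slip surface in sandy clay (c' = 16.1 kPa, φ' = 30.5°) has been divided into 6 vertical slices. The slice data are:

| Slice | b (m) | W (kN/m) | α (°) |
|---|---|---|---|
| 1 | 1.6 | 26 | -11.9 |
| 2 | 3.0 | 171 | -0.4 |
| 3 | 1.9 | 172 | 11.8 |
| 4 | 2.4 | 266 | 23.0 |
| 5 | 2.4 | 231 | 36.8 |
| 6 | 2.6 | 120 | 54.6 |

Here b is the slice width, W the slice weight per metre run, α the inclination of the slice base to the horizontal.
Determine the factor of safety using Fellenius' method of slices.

Ordinary method of slices: FS = Σ[c'·Δl_i + (W_i cosα_i)·tanφ'] / Σ W_i sinα_i, with Δl_i = b_i / cosα_i.
Slice 1: Δl = 1.6/cos(-11.9°) = 1.635 m; N'_1 = 26·cos(-11.9°) = 25.4; c'Δl = 26.33; W sinα = -5.4
Slice 2: Δl = 3.0/cos(-0.4°) = 3.000 m; N'_2 = 171·cos(-0.4°) = 171.0; c'Δl = 48.30; W sinα = -1.2
Slice 3: Δl = 1.9/cos11.8° = 1.941 m; N'_3 = 172·cos11.8° = 168.4; c'Δl = 31.25; W sinα = 35.2
Slice 4: Δl = 2.4/cos23.0° = 2.607 m; N'_4 = 266·cos23.0° = 244.9; c'Δl = 41.98; W sinα = 103.9
Slice 5: Δl = 2.4/cos36.8° = 2.997 m; N'_5 = 231·cos36.8° = 185.0; c'Δl = 48.26; W sinα = 138.4
Slice 6: Δl = 2.6/cos54.6° = 4.488 m; N'_6 = 120·cos54.6° = 69.5; c'Δl = 72.26; W sinα = 97.8
Σc'Δl = 268.4 kN/m; ΣN' = 864.1 kN/m; ΣW sinα = 368.7 kN/m
Resisting = 268.4 + 864.1·tan30.5° = 268.4 + 509.0 = 777.4 kN/m
FS = 777.4 / 368.7 = 2.108

FS = 2.11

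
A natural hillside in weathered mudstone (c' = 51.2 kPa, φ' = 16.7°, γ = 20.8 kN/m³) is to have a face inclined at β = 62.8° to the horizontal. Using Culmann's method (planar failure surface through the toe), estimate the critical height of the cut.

H_c = 27.36 m

Culmann's analysis gives the critical failure plane at α_cr = (β + φ')/2 = (62.8 + 16.7)/2 = 39.8°, and the critical height
H_c = (4c'/γ) · sinβ cosφ' / [1 − cos(β − φ')]
    = (4·51.2/20.8) · sin62.8°·cos16.7° / [1 − cos(46.1°)]
    = 9.846 · 0.8894·0.9578 / [1 − 0.6934]
    = 9.846 · 0.8519 / 0.3066
    = 27.36 m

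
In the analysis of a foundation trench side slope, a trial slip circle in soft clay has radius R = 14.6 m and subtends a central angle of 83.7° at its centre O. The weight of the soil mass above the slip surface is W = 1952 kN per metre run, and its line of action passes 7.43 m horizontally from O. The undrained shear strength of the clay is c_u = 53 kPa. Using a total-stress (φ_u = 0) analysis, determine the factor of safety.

Taking moments about the centre O, the resisting moment is provided by the undrained shear strength acting along the arc:
Arc length L_a = R·θ = 14.6·(83.7°·π/180) = 14.6·1.4608 = 21.33 m
M_R = c_u·L_a·R = 53·21.33·14.6 = 16503.8 kN·m/m
M_D = W·d = 1952·7.43 = 14503.4 kN·m/m
FS = M_R / M_D = 16503.8 / 14503.4 = 1.138

FS = 1.14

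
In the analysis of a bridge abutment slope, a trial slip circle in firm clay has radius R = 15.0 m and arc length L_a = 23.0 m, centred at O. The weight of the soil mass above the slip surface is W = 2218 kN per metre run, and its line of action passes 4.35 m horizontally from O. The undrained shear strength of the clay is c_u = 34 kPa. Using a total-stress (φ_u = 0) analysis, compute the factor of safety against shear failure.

FS = 1.22

Taking moments about the centre O, the resisting moment is provided by the undrained shear strength acting along the arc:
M_R = c_u·L_a·R = 34·23.00·15.0 = 11730.0 kN·m/m
M_D = W·d = 2218·4.35 = 9648.3 kN·m/m
FS = M_R / M_D = 11730.0 / 9648.3 = 1.216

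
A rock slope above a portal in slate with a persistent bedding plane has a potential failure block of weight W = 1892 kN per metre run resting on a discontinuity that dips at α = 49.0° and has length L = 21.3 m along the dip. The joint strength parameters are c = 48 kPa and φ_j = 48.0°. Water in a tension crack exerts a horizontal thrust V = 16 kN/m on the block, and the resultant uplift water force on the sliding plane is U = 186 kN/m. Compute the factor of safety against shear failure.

FS = 1.52

Resolving the block weight along and normal to the plane and applying the Mohr–Coulomb strength on the joint:
N' = W cosα − U − V sinα = 1892·cos49.0° − 186 − 16·sin49.0° = 1043.2 kN/m
Driving force T = W sinα + V cosα = 1892·sin49.0° + 16·cos49.0° = 1438.4 kN/m
Resisting force R = c·L + N'·tanφ_j = 48·21.3 + 1043.2·tan48.0° = 1022.4 + 1158.6 = 2181.0 kN/m
FS = R / T = 2181.0 / 1438.4 = 1.516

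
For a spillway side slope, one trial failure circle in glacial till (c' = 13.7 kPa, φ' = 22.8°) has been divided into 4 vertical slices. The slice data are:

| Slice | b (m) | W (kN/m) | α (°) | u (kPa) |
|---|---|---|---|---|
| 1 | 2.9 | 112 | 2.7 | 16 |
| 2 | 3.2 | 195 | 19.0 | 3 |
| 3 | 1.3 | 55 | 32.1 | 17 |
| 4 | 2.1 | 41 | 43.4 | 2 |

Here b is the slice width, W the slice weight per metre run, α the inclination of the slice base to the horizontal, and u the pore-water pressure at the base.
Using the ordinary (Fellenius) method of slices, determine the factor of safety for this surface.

Ordinary method of slices: FS = Σ[c'·Δl_i + (W_i cosα_i − u_i·Δl_i)·tanφ'] / Σ W_i sinα_i, with Δl_i = b_i / cosα_i.
Slice 1: Δl = 2.9/cos2.7° = 2.903 m; N'_1 = 112·cos2.7° − 16·2.903 = 65.4; c'Δl = 39.77; W sinα = 5.3
Slice 2: Δl = 3.2/cos19.0° = 3.384 m; N'_2 = 195·cos19.0° − 3·3.384 = 174.2; c'Δl = 46.37; W sinα = 63.5
Slice 3: Δl = 1.3/cos32.1° = 1.535 m; N'_3 = 55·cos32.1° − 17·1.535 = 20.5; c'Δl = 21.02; W sinα = 29.2
Slice 4: Δl = 2.1/cos43.4° = 2.890 m; N'_4 = 41·cos43.4° − 2·2.890 = 24.0; c'Δl = 39.60; W sinα = 28.2
Σc'Δl = 146.8 kN/m; ΣN' = 284.2 kN/m; ΣW sinα = 126.2 kN/m
Resisting = 146.8 + 284.2·tan22.8° = 146.8 + 119.4 = 266.2 kN/m
FS = 266.2 / 126.2 = 2.110

FS = 2.11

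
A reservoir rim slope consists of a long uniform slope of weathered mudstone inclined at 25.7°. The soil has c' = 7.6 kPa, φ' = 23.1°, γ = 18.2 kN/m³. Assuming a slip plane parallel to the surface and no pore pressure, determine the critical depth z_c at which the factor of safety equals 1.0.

z_c = 9.40 m

Setting FS = 1.00 in FS = [c' + γz cos²β tanφ'] / [γz sinβ cosβ] and solving for z:
z = c' / [γ cosβ (FS·sinβ − cosβ·tanφ')]
  = 7.6 / [18.2·cos25.7°·(1.00·sin25.7° − cos25.7°·tan23.1°)]
  = 7.6 / [18.2·0.9011·(1.00·0.4337 − 0.9011·0.4265)]
  = 7.6 / 0.8088 = 9.397 m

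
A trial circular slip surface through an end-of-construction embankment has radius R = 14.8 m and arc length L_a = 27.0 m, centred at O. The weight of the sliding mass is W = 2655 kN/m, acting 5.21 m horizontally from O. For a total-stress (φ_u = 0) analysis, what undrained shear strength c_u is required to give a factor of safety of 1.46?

c_u = 50.5 kPa

FS = c_u·L_a·R / (W·d), so c_u = FS·W·d / (L_a·R).
c_u = 1.46·2655·5.21 / (27.00·14.8) = 20195.5 / 399.60 = 50.54 kPa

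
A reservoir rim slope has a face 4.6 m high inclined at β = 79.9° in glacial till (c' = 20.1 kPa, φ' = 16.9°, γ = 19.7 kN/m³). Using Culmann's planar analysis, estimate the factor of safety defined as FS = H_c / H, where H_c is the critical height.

FS = 1.53

H_c = (4c'/γ) · sinβ cosφ' / [1 − cos(β − φ')]
    = (4·20.1/19.7) · sin79.9°·cos16.9° / [1 − cos63.0°]
    = 4.081 · 0.9420 / 0.5460 = 7.04 m
FS = H_c / H = 7.04 / 4.6 = 1.531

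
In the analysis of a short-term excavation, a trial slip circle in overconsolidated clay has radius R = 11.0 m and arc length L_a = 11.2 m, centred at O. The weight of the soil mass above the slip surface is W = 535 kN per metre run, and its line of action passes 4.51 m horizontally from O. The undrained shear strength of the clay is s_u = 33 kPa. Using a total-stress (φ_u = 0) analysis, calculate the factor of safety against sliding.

Taking moments about the centre O, the resisting moment is provided by the undrained shear strength acting along the arc:
M_R = s_u·L_a·R = 33·11.20·11.0 = 4065.6 kN·m/m
M_D = W·d = 535·4.51 = 2412.8 kN·m/m
FS = M_R / M_D = 4065.6 / 2412.8 = 1.685

FS = 1.68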